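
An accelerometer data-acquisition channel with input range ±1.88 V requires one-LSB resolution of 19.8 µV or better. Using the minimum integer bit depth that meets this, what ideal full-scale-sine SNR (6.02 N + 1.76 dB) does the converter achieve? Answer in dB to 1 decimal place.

110.1 dB

The full-scale span is 1.88 − (-1.88) = 3.76 V.
Required number of levels: 3.76/19.8 µV = 189900; smallest N with 2^N ≥ that is 18.
Ideal SNR at N = 18: 6.02·18 + 1.76 = 110.1 dB.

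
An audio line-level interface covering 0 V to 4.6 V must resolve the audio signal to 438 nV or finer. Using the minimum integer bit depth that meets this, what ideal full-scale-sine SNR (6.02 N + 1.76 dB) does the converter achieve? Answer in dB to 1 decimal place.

Span = 4.6 V.
Levels needed ≥ 4.6/438 nV = 1.050e7. 2^24 = 16777216 suffices, so N_min = 24.
SNR = 6.02 × 24 + 1.76 = 146.24 dB.

146.2 dB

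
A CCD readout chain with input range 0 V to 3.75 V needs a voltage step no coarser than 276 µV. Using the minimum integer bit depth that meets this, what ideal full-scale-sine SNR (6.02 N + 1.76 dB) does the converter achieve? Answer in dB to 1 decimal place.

86.0 dB

V_FS = 3.75 V.
3.75 V / 276 µV = 13590. Since 2^13 = 8192 and 2^14 = 16384, N = 14.
Ideal SNR at N = 14: 6.02·14 + 1.76 = 86.0 dB.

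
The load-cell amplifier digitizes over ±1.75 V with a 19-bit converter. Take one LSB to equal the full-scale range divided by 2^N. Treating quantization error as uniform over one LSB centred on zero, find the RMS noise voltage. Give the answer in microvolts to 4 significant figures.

1.927 µV

The full-scale span is 1.75 − (-1.75) = 3.5 V.
Step size = 3.5/524288 V = 6.67572 µV.
RMS of a uniform error over width LSB is LSB/√12 = 1.927 µV.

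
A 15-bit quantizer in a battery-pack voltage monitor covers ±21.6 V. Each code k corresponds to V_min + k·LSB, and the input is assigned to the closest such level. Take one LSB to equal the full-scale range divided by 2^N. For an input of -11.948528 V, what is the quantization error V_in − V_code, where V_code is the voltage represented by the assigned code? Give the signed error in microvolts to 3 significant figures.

Full-scale range = 21.6 V − (-21.6 V) = 43.2 V. LSB = 43.2 V / 2^15 ≈ 1.318 mV.
(V_in − V_min)/LSB = (-11.948528 − (-21.6)) × 32768/43.2 = 7320.8202 → nearest code k = 7321.
Reconstructed level: -21.6 + 7321 × 43.2/32768 V = -11.948291016 V.
e = -11.948528 − (-11.948291016) = −237 µV.

−237 µV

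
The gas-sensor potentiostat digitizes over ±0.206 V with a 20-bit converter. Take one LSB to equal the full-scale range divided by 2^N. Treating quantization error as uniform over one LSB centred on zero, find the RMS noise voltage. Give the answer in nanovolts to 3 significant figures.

Full-scale range = 0.206 V − (-0.206 V) = 0.412 V.
Step size = 0.412/1048576 V = 392.91 nV.
σ_q = LSB/√12 = 392.91 nV/3.4641 = 113 nV.

113 nV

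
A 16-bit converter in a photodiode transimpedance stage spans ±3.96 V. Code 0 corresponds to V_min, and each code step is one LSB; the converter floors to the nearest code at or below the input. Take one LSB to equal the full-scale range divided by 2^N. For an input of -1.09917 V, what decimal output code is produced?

23672

Full-scale range = 3.96 V − (-3.96 V) = 7.92 V. LSB = 7.92 V / 2^16 ≈ 120.8 µV.
(V_in − V_min) × 2^16/range = (-1.09917 − (-3.96)) × 65536/7.92 = 23672.646.
Floor → code = 23672.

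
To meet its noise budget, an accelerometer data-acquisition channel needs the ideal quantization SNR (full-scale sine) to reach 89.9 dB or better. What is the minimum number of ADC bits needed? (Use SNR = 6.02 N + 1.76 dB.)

Solving 6.02 N ≥ 89.9 − 1.76: N ≥ 14.641. Round up → N = 15.

15 bits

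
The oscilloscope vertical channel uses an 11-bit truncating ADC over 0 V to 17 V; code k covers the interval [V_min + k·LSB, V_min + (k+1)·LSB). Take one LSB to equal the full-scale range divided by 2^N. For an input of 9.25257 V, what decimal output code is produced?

Span = 17 V. LSB = 17 V / 2^11 ≈ 8.301 mV.
code = ⌊(V_in − V_min)/LSB⌋ = ⌊(V_in − V_min) × 2^11 / range⌋
     = ⌊(9.25257 − (0)) × 2048 / 17⌋ = ⌊9.25257 × 2048/17⌋
     = ⌊1114.663⌋ = 1114.

1114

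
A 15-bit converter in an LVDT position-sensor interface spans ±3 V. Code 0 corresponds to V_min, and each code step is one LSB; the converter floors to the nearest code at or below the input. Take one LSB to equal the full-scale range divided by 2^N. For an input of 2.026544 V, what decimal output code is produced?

27451

Span: 3 V − (-3 V) = 6 V. LSB = 6 V / 2^15 ≈ 183.1 µV.
code = ⌊(V_in − V_min)/LSB⌋ = ⌊(V_in − V_min) × 2^15 / range⌋
     = ⌊(2.026544 − (-3)) × 32768 / 6⌋ = ⌊5.026544 × 32768/6⌋
     = ⌊27451.632⌋ = 27451.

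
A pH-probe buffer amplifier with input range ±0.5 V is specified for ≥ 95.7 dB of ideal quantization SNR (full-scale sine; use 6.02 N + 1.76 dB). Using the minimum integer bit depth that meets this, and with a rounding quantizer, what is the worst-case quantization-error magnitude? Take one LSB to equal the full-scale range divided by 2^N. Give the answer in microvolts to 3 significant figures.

Range = 0.5 − (-0.5) = 1 V.
Required N = ⌈(95.7 − 1.76)/6.02⌉ = ⌈15.605⌉ = 16.
One LSB is 1 V / 65536 = 15.259 µV.
Max error for round-to-nearest is LSB/2 = 7.63 µV.

7.63 µV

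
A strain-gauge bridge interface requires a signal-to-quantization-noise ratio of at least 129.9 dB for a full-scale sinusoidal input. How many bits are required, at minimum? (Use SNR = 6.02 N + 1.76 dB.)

22 bits

Solving 6.02 N ≥ 129.9 − 1.76: N ≥ 21.286. Round up → N = 22.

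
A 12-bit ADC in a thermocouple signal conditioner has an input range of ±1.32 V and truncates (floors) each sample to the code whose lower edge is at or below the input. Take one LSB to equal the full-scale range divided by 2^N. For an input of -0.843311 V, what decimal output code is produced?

739

The full-scale span is 1.32 − (-1.32) = 2.64 V. LSB = 2.64 V / 2^12 ≈ 0.6445 mV.
V_in − V_min = -0.843311 − (-1.32) = 0.476689 V.
Divide by LSB: 0.476689 × 4096/2.64 = 739.5902.
Truncating gives code 739.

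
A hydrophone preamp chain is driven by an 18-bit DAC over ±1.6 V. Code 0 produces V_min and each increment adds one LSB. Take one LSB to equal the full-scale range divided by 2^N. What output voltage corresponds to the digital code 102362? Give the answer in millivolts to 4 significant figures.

-350.5 mV

Span: 1.6 V − (-1.6 V) = 3.2 V. LSB = 3.2 V / 2^18.
V_out = -1.6 + 102362 × (3.2/262144) V
      = -1.6 + 1.24954 = -0.350464 V.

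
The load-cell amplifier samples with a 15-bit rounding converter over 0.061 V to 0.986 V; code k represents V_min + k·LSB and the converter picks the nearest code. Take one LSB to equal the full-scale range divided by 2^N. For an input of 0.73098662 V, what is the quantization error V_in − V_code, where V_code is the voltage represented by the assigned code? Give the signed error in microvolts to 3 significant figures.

+5.24 µV

Span: 0.986 V − (0.061 V) = 0.925 V. LSB = 0.925 V / 2^15 ≈ 28.23 µV.
Position in LSBs: (0.73098662 − (0.061)) × 32768/0.925 = 23734.1855; rounding gives k = 23734.
V_code = V_min + k × range/2^15 = 0.061 + 23734 × 0.925/32768 = 0.73098138428 V.
e = 0.73098662 − (0.73098138428) = +5.24 µV.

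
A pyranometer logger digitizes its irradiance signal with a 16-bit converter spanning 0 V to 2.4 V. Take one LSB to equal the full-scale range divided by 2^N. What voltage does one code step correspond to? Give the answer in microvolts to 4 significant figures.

Span = 2.4 V.
2^16 = 65536 levels.
One LSB is 2.4 V / 65536 = 36.62 µV.

36.62 µV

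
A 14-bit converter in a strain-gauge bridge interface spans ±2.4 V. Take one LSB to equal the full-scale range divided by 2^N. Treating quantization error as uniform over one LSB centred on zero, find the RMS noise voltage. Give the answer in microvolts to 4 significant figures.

84.57 µV

Full-scale range = 2.4 V − (-2.4 V) = 4.8 V.
LSB = 4.8 V ÷ 2^14 = 4.8/16384 V = 292.969 µV.
σ_q = LSB/√12 = 292.969 µV/3.4641 = 84.57 µV.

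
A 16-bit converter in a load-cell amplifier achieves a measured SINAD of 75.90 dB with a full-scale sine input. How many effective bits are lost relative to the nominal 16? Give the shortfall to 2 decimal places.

N_eff = (75.90 − 1.76)/6.02 = 12.3156 bits.
Shortfall = 16 − 12.3156 = 3.6844 bits.

3.68 bits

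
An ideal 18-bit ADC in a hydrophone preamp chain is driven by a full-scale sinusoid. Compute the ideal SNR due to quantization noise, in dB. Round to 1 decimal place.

For an ideal N-bit converter with full-scale sine input, SNR = 6.02 N + 1.76 dB. SNR = 6.02 × 18 + 1.76 = 108.36 + 1.76 = 110.12 dB.

110.1 dB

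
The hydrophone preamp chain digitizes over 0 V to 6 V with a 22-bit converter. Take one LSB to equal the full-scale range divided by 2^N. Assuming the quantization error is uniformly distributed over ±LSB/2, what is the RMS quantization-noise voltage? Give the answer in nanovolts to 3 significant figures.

Span = 6 V.
Step size = 6/4194304 V = 1.4305 µV.
For a uniform distribution on [−LSB/2, +LSB/2], V_rms = LSB/√12 = 1.4305 µV/3.4641 = 413 nV.

413 nV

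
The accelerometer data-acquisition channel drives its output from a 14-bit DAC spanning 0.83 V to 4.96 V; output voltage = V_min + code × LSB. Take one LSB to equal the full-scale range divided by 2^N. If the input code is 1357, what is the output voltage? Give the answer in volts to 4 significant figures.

Range = 4.96 − (0.83) = 4.13 V. LSB = 4.13 V / 2^14.
V_out = 0.83 + 1357 × (4.13/16384) V
      = 0.83 + 0.342066 = 1.17207 V.

1.172 V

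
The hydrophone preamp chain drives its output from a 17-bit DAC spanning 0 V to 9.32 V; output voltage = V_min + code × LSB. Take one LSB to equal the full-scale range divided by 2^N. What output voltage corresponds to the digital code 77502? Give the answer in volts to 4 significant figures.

5.511 V

V_FS = 9.32 V. LSB = 9.32 V / 2^17.
V_out = 0 + 77502 × (9.32/131072) V
      = 0 V + 5.51085 V = 5.51085 V.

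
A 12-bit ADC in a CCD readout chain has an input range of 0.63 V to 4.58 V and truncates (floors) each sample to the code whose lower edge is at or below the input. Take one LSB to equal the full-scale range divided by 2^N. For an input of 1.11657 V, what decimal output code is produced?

The full-scale span is 4.58 − (0.63) = 3.95 V. LSB = 3.95 V / 2^12 ≈ 0.9644 mV.
(V_in − V_min) × 2^12/range = (1.11657 − (0.63)) × 4096/3.95 = 504.555.
Floor → code = 504.

504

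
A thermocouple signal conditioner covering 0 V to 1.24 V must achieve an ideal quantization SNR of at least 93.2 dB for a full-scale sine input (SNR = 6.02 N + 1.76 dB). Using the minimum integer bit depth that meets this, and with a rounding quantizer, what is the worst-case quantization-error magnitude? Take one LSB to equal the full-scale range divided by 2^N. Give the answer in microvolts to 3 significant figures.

9.46 µV

V_FS = 1.24 V.
6.02 N + 1.76 ≥ 93.2 gives N ≥ 15.189, so the minimum integer is 16.
LSB = 1.24 V / 2^16 = 18.921 µV.
|e|_max = LSB/2 = 9.46 µV.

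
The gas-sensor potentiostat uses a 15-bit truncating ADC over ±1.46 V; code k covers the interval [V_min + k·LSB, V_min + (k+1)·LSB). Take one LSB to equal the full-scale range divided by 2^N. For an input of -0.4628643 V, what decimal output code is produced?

Span: 1.46 V − (-1.46 V) = 2.92 V. LSB = 2.92 V / 2^15 ≈ 89.11 µV.
code = ⌊(V_in − V_min)/LSB⌋ = ⌊(V_in − V_min) × 2^15 / range⌋
     = ⌊(-0.4628643 − (-1.46)) × 32768 / 2.92⌋ = ⌊0.9971357 × 32768/2.92⌋
     = ⌊11189.775⌋ = 11189.

11189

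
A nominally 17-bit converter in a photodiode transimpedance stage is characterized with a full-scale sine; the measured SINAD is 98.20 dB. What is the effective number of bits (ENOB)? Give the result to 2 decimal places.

(98.20 − 1.76) / 6.02 = 96.44/6.02 = 16.0199 effective bits.

16.02 bits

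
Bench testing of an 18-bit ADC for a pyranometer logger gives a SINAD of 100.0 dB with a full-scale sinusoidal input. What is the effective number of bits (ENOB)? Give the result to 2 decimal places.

ENOB = (100.0 − 1.76)/6.02 = 16.3189 bits.

16.32 bits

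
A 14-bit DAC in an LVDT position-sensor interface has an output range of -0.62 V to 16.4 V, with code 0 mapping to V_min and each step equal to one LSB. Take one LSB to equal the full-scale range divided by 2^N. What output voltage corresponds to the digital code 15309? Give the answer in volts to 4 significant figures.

15.28 V

Range = 16.4 − (-0.62) = 17.02 V. LSB = 17.02 V / 2^14.
V_out = V_min + code × LSB = -0.62 V + 15309 × 17.02 V / 16384
      = -0.62 V + 15.9033 V = 15.2833 V.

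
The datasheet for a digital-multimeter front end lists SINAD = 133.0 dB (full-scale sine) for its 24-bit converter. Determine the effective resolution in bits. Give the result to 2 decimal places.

21.80 bits

ENOB = (SINAD − 1.76) / 6.02 = (133.0 − 1.76) / 6.02 = 131.24 / 6.02 = 21.8007.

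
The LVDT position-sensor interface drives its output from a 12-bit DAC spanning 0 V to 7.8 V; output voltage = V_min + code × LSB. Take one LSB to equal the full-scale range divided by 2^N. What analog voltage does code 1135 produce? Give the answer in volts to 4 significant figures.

2.161 V

Range is 7.8 V. LSB = 7.8 V / 2^12.
V_out = 0 + 1135 × (7.8/4096) V
      = 0 + 2.16138 = 2.16138 V.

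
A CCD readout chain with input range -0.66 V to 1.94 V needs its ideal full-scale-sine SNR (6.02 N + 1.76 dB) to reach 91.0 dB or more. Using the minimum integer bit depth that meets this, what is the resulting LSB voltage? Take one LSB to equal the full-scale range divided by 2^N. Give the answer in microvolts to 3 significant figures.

79.3 µV

Range = 1.94 − (-0.66) = 2.6 V.
Solving 6.02 N ≥ 91.0 − 1.76: N ≥ 14.824. Round up → N = 15.
One LSB is 2.6 V / 32768 = 79.3 µV.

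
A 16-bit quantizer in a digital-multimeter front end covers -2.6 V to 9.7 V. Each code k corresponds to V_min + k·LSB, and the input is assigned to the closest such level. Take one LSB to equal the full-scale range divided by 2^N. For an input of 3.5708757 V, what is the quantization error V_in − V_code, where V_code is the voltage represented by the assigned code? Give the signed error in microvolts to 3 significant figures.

The full-scale span is 9.7 − (-2.6) = 12.3 V. LSB = 12.3 V / 2^16 ≈ 187.7 µV.
Position in LSBs: (3.5708757 − (-2.6)) × 65536/12.3 = 32879.2284; rounding gives k = 32879.
V_code = -2.6 + (32879/65536) × 12.3 = 3.5708328247 V.
e = 3.5708757 − (3.5708328247) = +42.9 µV.

+42.9 µV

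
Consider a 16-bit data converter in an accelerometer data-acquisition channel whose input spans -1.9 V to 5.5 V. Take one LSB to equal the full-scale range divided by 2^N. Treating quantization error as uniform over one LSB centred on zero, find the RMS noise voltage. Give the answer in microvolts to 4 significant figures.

Full-scale range = 5.5 V − (-1.9 V) = 7.4 V.
One LSB is 7.4 V / 65536 = 112.915 µV.
V_rms = LSB/√12 = 112.915 µV / √12 = 32.60 µV.

32.60 µV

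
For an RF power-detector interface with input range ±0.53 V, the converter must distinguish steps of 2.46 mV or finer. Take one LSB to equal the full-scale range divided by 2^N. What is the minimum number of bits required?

Span: 0.53 V − (-0.53 V) = 1.06 V.
Required number of levels: 1.06/2.46 mV = 430.89; smallest N with 2^N ≥ that is 9.

9 bits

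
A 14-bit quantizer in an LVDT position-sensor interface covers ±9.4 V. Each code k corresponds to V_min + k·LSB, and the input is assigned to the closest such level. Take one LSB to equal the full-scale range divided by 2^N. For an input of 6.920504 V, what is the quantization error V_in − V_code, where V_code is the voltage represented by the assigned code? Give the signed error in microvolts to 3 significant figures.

+167 µV

Range = 9.4 − (-9.4) = 18.8 V. LSB = 18.8 V / 2^14 ≈ 1.147 mV.
(6.920504 − (-9.4)) / LSB = 16.320504 × 16384/18.8 = 14223.1456. Nearest integer: k = 14223.
V_code = V_min + k × range/2^14 = -9.4 + 14223 × 18.8/16384 = 6.9203369141 V.
V_in − V_code = 6.920504 − (6.9203369141) = +167 µV.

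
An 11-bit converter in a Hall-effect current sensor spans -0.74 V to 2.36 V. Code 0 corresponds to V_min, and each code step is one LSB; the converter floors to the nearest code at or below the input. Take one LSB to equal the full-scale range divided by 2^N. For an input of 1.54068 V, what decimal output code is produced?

1506

Full-scale range = 2.36 V − (-0.74 V) = 3.1 V. LSB = 3.1 V / 2^11 ≈ 1.514 mV.
code = ⌊(V_in − V_min)/LSB⌋ = ⌊(V_in − V_min) × 2^11 / range⌋
     = ⌊(1.54068 − (-0.74)) × 2048 / 3.1⌋ = ⌊2.28068 × 2048/3.1⌋
     = ⌊1506.720⌋ = 1506.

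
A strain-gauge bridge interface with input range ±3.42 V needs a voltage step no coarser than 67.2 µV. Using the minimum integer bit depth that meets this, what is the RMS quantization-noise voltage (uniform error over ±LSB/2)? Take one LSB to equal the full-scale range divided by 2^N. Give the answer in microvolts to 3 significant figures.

The full-scale span is 3.42 − (-3.42) = 6.84 V.
Need 2^N ≥ 6.84 V / 67.2 µV = 101800 → N_min = 17.
One LSB is 6.84 V / 131072 = 52.185 µV.
V_rms = LSB/√12 = 15.1 µV.

15.1 µV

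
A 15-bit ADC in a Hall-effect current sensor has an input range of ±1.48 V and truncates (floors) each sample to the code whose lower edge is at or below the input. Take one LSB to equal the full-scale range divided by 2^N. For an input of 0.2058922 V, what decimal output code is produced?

18663

Full-scale range = 1.48 V − (-1.48 V) = 2.96 V. LSB = 2.96 V / 2^15 ≈ 90.33 µV.
code = ⌊(V_in − V_min)/LSB⌋ = ⌊(V_in − V_min) × 2^15 / range⌋
     = ⌊(0.2058922 − (-1.48)) × 32768 / 2.96⌋ = ⌊1.6858922 × 32768/2.96⌋
     = ⌊18663.282⌋ = 18663.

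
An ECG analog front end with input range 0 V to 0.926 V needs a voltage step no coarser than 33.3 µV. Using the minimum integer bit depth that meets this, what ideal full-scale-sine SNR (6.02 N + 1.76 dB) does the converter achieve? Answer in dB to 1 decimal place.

92.1 dB

Range is 0.926 V.
Required number of levels: 0.926/33.3 µV = 27808; smallest N with 2^N ≥ that is 15.
Ideal SNR at N = 15: 6.02·15 + 1.76 = 92.1 dB.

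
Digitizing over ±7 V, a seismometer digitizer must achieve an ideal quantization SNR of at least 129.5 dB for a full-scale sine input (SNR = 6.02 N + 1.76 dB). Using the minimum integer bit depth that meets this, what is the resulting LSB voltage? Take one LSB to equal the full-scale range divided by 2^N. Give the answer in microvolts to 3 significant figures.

The full-scale span is 7 − (-7) = 14 V.
Required N = ⌈(129.5 − 1.76)/6.02⌉ = ⌈21.219⌉ = 22.
One LSB is 14 V / 4194304 = 3.34 µV.

3.34 µV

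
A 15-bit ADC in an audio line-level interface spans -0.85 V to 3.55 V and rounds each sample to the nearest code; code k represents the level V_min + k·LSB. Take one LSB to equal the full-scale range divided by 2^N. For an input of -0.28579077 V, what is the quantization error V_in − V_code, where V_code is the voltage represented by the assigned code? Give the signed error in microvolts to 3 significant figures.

The full-scale span is 3.55 − (-0.85) = 4.4 V. LSB = 4.4 V / 2^15 ≈ 134.3 µV.
Position in LSBs: (-0.28579077 − (-0.85)) × 32768/4.4 = 4201.8200; rounding gives k = 4202.
V_code = -0.85 + (4202/32768) × 4.4 = -0.28576660156 V.
e = -0.28579077 − (-0.28576660156) = −24.2 µV.

−24.2 µV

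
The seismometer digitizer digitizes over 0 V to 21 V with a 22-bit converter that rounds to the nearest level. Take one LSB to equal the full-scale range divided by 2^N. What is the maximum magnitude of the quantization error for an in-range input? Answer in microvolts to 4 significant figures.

Range is 21 V.
LSB = 21 V ÷ 2^22 = 21/4194304 V = 5.00679 µV.
A rounding quantizer has |error| ≤ LSB/2 = 2.503 µV.

2.503 µV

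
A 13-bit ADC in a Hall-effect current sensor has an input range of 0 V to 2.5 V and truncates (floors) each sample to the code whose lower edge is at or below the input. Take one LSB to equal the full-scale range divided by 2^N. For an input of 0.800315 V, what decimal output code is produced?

V_FS = 2.5 V. LSB = 2.5 V / 2^13 ≈ 305.2 µV.
code = ⌊(V_in − V_min)/LSB⌋ = ⌊(V_in − V_min) × 2^13 / range⌋
     = ⌊(0.800315 − (0)) × 8192 / 2.5⌋ = ⌊0.800315 × 8192/2.5⌋
     = ⌊2622.472⌋ = 2622.

2622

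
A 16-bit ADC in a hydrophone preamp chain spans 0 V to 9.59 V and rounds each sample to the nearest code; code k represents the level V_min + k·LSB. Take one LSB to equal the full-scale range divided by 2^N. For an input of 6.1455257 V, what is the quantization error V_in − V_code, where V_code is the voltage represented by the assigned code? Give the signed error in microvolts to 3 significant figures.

Range is 9.59 V. LSB = 9.59 V / 2^16 ≈ 146.3 µV.
(6.1455257 − (0)) / LSB = 6.1455257 × 65536/9.59 = 41997.2025. Nearest integer: k = 41997.
V_code = 0 + (41997/65536) × 9.59 = 6.1454960632 V.
e = 6.1455257 − (6.1454960632) = +29.6 µV.

+29.6 µV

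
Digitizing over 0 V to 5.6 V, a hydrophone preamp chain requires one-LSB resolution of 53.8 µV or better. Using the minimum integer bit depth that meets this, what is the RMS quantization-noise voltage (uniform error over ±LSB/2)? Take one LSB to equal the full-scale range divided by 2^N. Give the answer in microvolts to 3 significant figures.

V_FS = 5.6 V.
Need 2^N ≥ 5.6 V / 53.8 µV = 104100 → N_min = 17.
LSB = 5.6 V ÷ 2^17 = 5.6/131072 V = 42.725 µV.
V_rms = LSB/√12 = 12.3 µV.

12.3 µV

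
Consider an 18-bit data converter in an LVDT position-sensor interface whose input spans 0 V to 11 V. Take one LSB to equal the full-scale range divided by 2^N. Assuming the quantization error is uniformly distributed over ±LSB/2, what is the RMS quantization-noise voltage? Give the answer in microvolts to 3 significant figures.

12.1 µV

Full-scale range = 11 V.
One LSB is 11 V / 262144 = 41.962 µV.
σ_q = LSB/√12 = 41.962 µV/3.4641 = 12.1 µV.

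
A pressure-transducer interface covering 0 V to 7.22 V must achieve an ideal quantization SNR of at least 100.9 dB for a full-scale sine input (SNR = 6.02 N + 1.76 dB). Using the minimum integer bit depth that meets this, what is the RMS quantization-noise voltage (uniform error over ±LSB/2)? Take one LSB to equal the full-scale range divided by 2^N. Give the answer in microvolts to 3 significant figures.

Span = 7.22 V.
6.02 N + 1.76 ≥ 100.9 gives N ≥ 16.468, so the minimum integer is 17.
LSB = 7.22 V ÷ 2^17 = 7.22/131072 V = 55.084 µV.
V_rms = LSB/√12 = 15.9 µV.

15.9 µV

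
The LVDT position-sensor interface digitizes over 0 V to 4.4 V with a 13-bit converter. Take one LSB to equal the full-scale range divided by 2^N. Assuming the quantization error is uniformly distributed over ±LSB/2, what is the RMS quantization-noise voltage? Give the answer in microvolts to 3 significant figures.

Span = 4.4 V.
One LSB is 4.4 V / 8192 = 0.53711 mV.
σ_q = LSB/√12 = 0.53711 mV/3.4641 = 155 µV.

155 µV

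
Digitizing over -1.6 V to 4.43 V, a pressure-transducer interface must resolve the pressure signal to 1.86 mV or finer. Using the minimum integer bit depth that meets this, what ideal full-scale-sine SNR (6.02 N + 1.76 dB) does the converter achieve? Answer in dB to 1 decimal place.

74.0 dB

Span: 4.43 V − (-1.6 V) = 6.03 V.
Need 2^N ≥ 6.03 V / 1.86 mV = 3242 → N_min = 12.
6.02(12) + 1.76 = 74.00 dB.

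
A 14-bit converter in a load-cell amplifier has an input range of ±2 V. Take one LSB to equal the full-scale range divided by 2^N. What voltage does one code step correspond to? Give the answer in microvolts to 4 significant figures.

244.1 µV

The full-scale span is 2 − (-2) = 4 V.
Number of codes = 2^14 = 16384.
One LSB is 4 V / 16384 = 244.1 µV.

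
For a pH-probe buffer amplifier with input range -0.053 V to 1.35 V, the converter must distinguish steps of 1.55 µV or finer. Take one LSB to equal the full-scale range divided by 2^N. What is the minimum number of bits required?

Range = 1.35 − (-0.053) = 1.403 V.
Levels needed ≥ 1.403/1.55 µV = 905200. 2^20 = 1048576 suffices, so N_min = 20.

20 bits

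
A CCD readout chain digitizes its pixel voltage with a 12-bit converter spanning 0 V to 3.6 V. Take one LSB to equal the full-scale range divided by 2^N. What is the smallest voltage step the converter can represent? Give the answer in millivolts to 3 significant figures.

0.879 mV

V_FS = 3.6 V.
Number of codes = 2^12 = 4096.
One LSB is 3.6 V / 4096 = 0.879 mV.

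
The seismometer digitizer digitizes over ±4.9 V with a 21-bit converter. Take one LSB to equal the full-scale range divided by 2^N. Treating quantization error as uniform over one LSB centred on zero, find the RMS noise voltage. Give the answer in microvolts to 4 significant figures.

Full-scale range = 4.9 V − (-4.9 V) = 9.8 V.
LSB = 9.8 V / 2^21 = 4.67300 µV.
RMS of a uniform error over width LSB is LSB/√12 = 1.349 µV.

1.349 µV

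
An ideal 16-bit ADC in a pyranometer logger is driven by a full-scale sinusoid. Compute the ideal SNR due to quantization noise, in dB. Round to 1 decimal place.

98.1 dB

SNR = 6.02·16 + 1.76 = 98.08 dB.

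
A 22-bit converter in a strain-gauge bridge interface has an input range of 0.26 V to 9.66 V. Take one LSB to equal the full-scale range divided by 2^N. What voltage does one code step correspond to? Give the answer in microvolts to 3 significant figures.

2.24 µV

Range = 9.66 − (0.26) = 9.4 V.
There are 2^22 = 4194304 steps.
LSB = 9.4 V / 2^22 = 2.24 µV.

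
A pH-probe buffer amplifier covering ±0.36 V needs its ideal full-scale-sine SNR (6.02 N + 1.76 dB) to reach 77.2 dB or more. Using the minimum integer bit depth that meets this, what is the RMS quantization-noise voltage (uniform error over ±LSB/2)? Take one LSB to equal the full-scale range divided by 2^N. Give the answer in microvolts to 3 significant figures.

25.4 µV

The full-scale span is 0.36 − (-0.36) = 0.72 V.
Solving 6.02 N ≥ 77.2 − 1.76: N ≥ 12.532. Round up → N = 13.
LSB = 0.72 V / 2^13 = 87.891 µV.
RMS noise = LSB/√12 = 25.4 µV.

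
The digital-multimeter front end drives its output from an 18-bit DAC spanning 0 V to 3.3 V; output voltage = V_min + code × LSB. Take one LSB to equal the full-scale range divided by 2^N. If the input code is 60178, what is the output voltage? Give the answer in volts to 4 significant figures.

Full-scale range = 3.3 V. LSB = 3.3 V / 2^18.
V_out = 0 + 60178 × (3.3/262144) V
      = 0 V + 0.757551 V = 0.757551 V.

0.7576 V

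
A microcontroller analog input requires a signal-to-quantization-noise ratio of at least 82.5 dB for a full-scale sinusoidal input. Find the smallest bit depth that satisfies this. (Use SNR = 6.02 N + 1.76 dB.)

14 bits

Solving 6.02 N ≥ 82.5 − 1.76: N ≥ 13.412. Round up → N = 14.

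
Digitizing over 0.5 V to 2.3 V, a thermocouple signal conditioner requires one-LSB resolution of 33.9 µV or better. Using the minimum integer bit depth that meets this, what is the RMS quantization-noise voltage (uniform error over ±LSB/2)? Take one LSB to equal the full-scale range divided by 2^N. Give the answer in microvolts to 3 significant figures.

7.93 µV

The full-scale span is 2.3 − (0.5) = 1.8 V.
Required number of levels: 1.8/33.9 µV = 53097; smallest N with 2^N ≥ that is 16.
LSB = 1.8 V ÷ 2^16 = 1.8/65536 V = 27.466 µV.
V_rms = LSB/√12 = 7.93 µV.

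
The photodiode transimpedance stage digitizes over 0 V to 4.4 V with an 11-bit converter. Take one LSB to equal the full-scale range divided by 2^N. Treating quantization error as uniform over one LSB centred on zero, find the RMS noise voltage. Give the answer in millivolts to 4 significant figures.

0.6202 mV

V_FS = 4.4 V.
Step size = 4.4/2048 V = 2.14844 mV.
For a uniform distribution on [−LSB/2, +LSB/2], V_rms = LSB/√12 = 2.14844 mV/3.4641 = 0.6202 mV.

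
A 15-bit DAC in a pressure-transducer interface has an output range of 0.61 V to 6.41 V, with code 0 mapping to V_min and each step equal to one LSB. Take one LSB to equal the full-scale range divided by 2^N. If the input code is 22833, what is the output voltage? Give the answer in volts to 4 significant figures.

Full-scale range = 6.41 V − (0.61 V) = 5.8 V. LSB = 5.8 V / 2^15.
V_out = V_min + code × LSB = 0.61 V + 22833 × 5.8 V / 32768
      = 0.61 V + 4.04149 V = 4.65149 V.

4.651 V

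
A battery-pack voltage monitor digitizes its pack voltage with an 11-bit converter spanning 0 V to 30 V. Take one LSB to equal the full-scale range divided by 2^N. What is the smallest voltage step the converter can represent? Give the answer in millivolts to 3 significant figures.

14.6 mV

Full-scale range = 30 V.
2^11 = 2048 levels.
One LSB is 30 V / 2048 = 14.6 mV.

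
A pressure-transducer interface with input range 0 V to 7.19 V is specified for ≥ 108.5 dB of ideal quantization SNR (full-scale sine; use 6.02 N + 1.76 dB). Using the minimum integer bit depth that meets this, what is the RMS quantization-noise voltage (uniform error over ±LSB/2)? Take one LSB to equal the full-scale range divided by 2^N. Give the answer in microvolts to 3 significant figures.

7.92 µV

Range is 7.19 V.
N ≥ (108.5 − 1.76)/6.02 = 17.731 → N_min = 18.
LSB = 7.19 V ÷ 2^18 = 7.19/262144 V = 27.428 µV.
σ_q = LSB/√12 = 27.428 µV/3.4641 = 7.92 µV.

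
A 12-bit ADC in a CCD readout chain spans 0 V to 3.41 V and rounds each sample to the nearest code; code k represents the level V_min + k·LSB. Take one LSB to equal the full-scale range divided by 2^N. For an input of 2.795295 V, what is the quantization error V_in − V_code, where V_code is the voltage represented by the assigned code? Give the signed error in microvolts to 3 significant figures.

Range is 3.41 V. LSB = 3.41 V / 2^12 ≈ 0.8325 mV.
(2.795295 − (0)) / LSB = 2.795295 × 4096/3.41 = 3357.6329. Nearest integer: k = 3358.
V_code = 0 + (3358/4096) × 3.41 = 2.795600586 V.
Error = V_in − V_code = 2.795295 − (2.795600586) = −306 µV.

−306 µV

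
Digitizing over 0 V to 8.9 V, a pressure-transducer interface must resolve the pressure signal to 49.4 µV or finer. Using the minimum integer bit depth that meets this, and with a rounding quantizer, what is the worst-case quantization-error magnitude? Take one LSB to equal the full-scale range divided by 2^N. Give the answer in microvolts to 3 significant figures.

17.0 µV

Full-scale range = 8.9 V.
Need 2^N ≥ 8.9 V / 49.4 µV = 180200 → N_min = 18.
Step size = 8.9/262144 V = 33.951 µV.
Half an LSB is 17.0 µV.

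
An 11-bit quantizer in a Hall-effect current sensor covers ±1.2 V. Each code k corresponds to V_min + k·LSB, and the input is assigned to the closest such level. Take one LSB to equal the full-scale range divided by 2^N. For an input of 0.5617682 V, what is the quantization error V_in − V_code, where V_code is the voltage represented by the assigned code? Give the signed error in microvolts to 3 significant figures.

The full-scale span is 1.2 − (-1.2) = 2.4 V. LSB = 2.4 V / 2^11 ≈ 1.172 mV.
Position in LSBs: (0.5617682 − (-1.2)) × 2048/2.4 = 1503.3755; rounding gives k = 1503.
Reconstructed level: -1.2 + 1503 × 2.4/2048 V = 0.5613281250 V.
e = 0.5617682 − (0.5613281250) = +440 µV.

+440 µV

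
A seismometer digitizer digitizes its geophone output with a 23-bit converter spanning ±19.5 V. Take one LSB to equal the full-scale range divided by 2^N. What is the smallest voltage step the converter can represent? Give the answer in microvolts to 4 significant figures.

Range = 19.5 − (-19.5) = 39 V.
Number of codes = 2^23 = 8388608.
Step size = 39/8388608 V = 4.649 µV.

4.649 µV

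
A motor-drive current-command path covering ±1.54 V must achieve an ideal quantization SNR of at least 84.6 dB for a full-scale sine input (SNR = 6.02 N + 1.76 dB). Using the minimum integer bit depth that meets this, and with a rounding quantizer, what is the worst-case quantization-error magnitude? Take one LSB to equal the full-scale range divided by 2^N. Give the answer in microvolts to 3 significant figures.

Range = 1.54 − (-1.54) = 3.08 V.
Required N = ⌈(84.6 − 1.76)/6.02⌉ = ⌈13.761⌉ = 14.
LSB = 3.08 V / 2^14 = 187.99 µV.
Max error for round-to-nearest is LSB/2 = 94.0 µV.

94.0 µV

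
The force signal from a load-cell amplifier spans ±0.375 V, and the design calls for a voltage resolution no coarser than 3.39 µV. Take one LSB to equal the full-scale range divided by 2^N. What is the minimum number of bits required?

18 bits

Range = 0.375 − (-0.375) = 0.75 V.
0.75 V / 3.39 µV = 221200. Since 2^17 = 131072 and 2^18 = 262144, N = 18.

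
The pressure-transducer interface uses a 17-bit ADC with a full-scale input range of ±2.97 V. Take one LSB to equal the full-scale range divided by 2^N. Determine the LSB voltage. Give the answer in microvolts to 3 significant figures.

45.3 µV

Full-scale range = 2.97 V − (-2.97 V) = 5.94 V.
Number of codes = 2^17 = 131072.
LSB = 5.94 V / 2^17 = 45.3 µV.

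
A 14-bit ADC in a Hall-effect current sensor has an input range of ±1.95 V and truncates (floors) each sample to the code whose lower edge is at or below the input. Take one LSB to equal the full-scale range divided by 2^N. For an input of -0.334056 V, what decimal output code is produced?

6788

Span: 1.95 V − (-1.95 V) = 3.9 V. LSB = 3.9 V / 2^14 ≈ 238.0 µV.
(V_in − V_min) × 2^14/range = (-0.334056 − (-1.95)) × 16384/3.9 = 6788.622.
Floor → code = 6788.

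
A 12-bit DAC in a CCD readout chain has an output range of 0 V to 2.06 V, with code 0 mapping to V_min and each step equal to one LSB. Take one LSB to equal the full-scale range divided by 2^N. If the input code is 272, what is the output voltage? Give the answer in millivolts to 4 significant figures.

V_FS = 2.06 V. LSB = 2.06 V / 2^12.
V_out = 0 + 272 × (2.06/4096) V
      = 0 V + 0.136797 V = 0.136797 V.

136.8 mV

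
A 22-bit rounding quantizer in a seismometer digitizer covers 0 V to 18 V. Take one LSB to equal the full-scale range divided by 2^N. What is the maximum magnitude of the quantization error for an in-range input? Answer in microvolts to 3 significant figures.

2.15 µV

Span = 18 V.
Step size = 18/4194304 V = 4.2915 µV.
|e|_max = LSB/2 = 2.15 µV.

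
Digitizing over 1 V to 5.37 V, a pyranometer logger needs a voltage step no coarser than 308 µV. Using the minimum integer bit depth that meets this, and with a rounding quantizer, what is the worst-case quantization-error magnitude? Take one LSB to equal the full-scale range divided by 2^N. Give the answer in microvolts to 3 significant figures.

133 µV

Span: 5.37 V − (1 V) = 4.37 V.
Levels needed ≥ 4.37/308 µV = 14190. 2^14 = 16384 suffices, so N_min = 14.
Step size = 4.37/16384 V = 266.72 µV.
Half an LSB is 133 µV.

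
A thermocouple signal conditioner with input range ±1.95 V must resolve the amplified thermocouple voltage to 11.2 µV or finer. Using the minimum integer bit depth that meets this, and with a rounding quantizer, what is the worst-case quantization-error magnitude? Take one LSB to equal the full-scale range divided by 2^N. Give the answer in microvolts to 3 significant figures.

Full-scale range = 1.95 V − (-1.95 V) = 3.9 V.
3.9 V / 11.2 µV = 348200. Since 2^18 = 262144 and 2^19 = 524288, N = 19.
Step size = 3.9/524288 V = 7.4387 µV.
Half an LSB is 3.72 µV.

3.72 µV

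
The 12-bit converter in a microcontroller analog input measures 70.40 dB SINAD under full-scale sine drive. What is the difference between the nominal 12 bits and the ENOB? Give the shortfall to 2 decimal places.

0.60 bits

Effective bits = (70.40 − 1.76)/6.02 = 11.4020.
Lost resolution: 12 − 11.4020 = 0.5980 bits.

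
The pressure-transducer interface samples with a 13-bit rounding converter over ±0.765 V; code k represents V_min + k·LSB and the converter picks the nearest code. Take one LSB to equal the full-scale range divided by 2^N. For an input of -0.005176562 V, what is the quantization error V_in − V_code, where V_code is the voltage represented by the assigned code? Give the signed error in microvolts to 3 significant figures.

+52.9 µV

Range = 0.765 − (-0.765) = 1.53 V. LSB = 1.53 V / 2^13 ≈ 186.8 µV.
Position in LSBs: (-0.005176562 − (-0.765)) × 8192/1.53 = 4068.2834; rounding gives k = 4068.
Reconstructed level: -0.765 + 4068 × 1.53/8192 V = -0.005229492188 V.
V_in − V_code = -0.005176562 − (-0.005229492188) = +52.9 µV.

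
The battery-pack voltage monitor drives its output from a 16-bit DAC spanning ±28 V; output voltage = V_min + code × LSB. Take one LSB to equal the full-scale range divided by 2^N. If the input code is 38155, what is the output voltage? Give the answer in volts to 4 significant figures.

4.603 V

Range = 28 − (-28) = 56 V. LSB = 56 V / 2^16.
Output = V_min + (38155/65536) × range = -28 + 0.582199 × 56 V
      = -28 + 32.6031 = 4.60315 V.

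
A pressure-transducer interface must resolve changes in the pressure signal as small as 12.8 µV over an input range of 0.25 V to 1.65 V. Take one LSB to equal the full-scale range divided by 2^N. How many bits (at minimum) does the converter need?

17 bits

Range = 1.65 − (0.25) = 1.4 V.
Levels needed ≥ 1.4/12.8 µV = 109400. 2^17 = 131072 suffices, so N_min = 17.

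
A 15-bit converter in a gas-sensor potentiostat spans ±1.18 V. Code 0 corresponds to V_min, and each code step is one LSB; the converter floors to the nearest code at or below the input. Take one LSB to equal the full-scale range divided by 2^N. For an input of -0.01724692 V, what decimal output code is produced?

Full-scale range = 1.18 V − (-1.18 V) = 2.36 V. LSB = 2.36 V / 2^15 ≈ 72.02 µV.
code = ⌊(V_in − V_min)/LSB⌋ = ⌊(V_in − V_min) × 2^15 / range⌋
     = ⌊(-0.01724692 − (-1.18)) × 32768 / 2.36⌋ = ⌊1.16275308 × 32768/2.36⌋
     = ⌊16144.531⌋ = 16144.

16144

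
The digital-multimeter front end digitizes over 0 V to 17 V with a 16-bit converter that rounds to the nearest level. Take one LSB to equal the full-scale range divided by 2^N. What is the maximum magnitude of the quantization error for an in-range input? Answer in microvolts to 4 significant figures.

129.7 µV

Range is 17 V.
LSB = 17 V ÷ 2^16 = 17/65536 V = 259.399 µV.
Worst-case error for round-to-nearest is half an LSB: 129.7 µV.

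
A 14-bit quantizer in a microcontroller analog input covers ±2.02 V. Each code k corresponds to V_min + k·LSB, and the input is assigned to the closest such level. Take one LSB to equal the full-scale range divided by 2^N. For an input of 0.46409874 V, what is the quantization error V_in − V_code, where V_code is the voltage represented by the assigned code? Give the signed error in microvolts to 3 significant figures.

+31.4 µV

Range = 2.02 − (-2.02) = 4.04 V. LSB = 4.04 V / 2^14 ≈ 246.6 µV.
(0.46409874 − (-2.02)) / LSB = 2.48409874 × 16384/4.04 = 10074.1272. Nearest integer: k = 10074.
Reconstructed level: -2.02 + 10074 × 4.04/16384 V = 0.46406738281 V.
V_in − V_code = 0.46409874 − (0.46406738281) = +31.4 µV.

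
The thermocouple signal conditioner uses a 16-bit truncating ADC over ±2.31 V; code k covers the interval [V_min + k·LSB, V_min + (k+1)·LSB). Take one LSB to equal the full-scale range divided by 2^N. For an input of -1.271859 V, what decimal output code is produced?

14726

The full-scale span is 2.31 − (-2.31) = 4.62 V. LSB = 4.62 V / 2^16 ≈ 70.50 µV.
V_in − V_min = -1.271859 − (-2.31) = 1.038141 V.
Divide by LSB: 1.038141 × 65536/4.62 = 14726.3222.
Truncating gives code 14726.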